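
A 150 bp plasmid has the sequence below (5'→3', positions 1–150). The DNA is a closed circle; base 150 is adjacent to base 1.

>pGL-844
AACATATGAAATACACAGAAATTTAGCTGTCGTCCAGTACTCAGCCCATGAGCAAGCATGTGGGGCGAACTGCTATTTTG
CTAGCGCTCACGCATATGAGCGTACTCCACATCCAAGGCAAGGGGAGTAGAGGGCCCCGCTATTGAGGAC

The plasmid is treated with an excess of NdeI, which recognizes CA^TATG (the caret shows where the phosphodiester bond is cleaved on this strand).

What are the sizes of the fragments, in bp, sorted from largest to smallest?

90, 60 bp

NdeI sites (CATATG) start at positions 3, 93.
NdeI cuts after base 2 of each site, so after positions 4, 94.
Circular molecule, 2 cuts → 2 fragments:
  5–94 → 90 bp
  95–150 then 1–4 → 56 + 4 = 60 bp
Sorted largest to smallest: 90, 60 bp.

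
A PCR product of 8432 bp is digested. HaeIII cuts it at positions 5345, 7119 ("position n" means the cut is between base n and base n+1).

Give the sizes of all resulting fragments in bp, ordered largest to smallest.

Linear molecule, 2 cuts → 3 fragments:
  5345 − 0 = 5345 bp
  7119 − 5345 = 1774 bp
  8432 − 7119 = 1313 bp
Sorted largest to smallest: 5345, 1774, 1313 bp.

5345, 1774, 1313 bp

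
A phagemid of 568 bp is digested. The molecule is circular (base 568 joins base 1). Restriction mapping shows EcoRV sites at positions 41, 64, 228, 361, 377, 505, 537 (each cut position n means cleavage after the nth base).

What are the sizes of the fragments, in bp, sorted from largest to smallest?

164, 133, 128, 72, 32, 23, 16 bp

Circular molecule, 7 cuts → 7 fragments:
  64 − 41 = 23 bp
  228 − 64 = 164 bp
  361 − 228 = 133 bp
  377 − 361 = 16 bp
  505 − 377 = 128 bp
  537 − 505 = 32 bp
  wrap: 568 − 537 + 41 = 72 bp
Sorted largest to smallest: 164, 133, 128, 72, 32, 23, 16 bp.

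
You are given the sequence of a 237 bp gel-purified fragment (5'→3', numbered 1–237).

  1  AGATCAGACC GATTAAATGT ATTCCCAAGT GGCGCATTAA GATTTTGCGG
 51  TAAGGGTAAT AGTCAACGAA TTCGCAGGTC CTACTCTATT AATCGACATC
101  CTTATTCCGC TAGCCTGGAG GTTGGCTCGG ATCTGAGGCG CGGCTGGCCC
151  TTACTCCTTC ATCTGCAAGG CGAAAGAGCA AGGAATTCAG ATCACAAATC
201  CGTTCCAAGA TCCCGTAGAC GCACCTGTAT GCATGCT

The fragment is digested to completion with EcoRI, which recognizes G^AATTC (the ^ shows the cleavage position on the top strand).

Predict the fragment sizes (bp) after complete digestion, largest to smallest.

EcoRI sites (GAATTC) start at positions 68, 183.
EcoRI cuts after the first base of each site, so after positions 68, 183.
Linear molecule, 2 cuts → 3 fragments:
  1–68 → 68 bp
  69–183 → 115 bp
  184–237 → 54 bp
Sorted largest to smallest: 115, 68, 54 bp.

115, 68, 54 bp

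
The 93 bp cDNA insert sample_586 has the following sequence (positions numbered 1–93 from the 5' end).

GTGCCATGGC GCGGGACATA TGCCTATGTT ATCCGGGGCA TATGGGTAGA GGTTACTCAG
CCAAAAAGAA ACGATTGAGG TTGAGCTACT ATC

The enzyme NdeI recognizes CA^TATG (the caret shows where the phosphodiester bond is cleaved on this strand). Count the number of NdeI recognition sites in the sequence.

2

CATATG occurs starting at positions 17, 39.
NdeI cuts at 2 sites.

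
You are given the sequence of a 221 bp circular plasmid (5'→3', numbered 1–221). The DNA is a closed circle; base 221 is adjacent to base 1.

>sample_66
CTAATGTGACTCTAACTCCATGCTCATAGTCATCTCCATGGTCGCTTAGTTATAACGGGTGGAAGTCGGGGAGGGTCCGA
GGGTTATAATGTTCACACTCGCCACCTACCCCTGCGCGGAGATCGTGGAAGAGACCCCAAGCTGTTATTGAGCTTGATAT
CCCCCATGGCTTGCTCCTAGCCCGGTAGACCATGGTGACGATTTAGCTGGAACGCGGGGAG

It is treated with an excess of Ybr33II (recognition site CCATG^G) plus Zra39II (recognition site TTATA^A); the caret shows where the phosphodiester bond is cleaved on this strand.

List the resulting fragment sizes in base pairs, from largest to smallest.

Ybr33II sites (CCATGG) start at positions 36, 164, 190.
Ybr33II cuts after base 5 of each site (before the last base), so after positions 40, 168, 194.
Zra39II sites (TTATAA) start at positions 50, 84.
Zra39II cuts after base 5 of each site (before the last base), so after positions 54, 88.
Combined cut positions: 40, 54, 88, 168, 194.
Circular molecule, 5 cuts → 5 fragments:
  41–54 → 14 bp
  55–88 → 34 bp
  89–168 → 80 bp
  169–194 → 26 bp
  195–221 then 1–40 → 27 + 40 = 67 bp
Sorted largest to smallest: 80, 67, 34, 26, 14 bp.

80, 67, 34, 26, 14 bp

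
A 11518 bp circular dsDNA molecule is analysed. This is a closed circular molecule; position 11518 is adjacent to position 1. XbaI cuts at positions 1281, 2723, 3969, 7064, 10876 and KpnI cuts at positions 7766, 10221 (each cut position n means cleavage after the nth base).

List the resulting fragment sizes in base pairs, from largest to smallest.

3095, 2455, 1923, 1442, 1246, 702, 655 bp

Combined cut positions (sorted): 1281, 2723, 3969, 7064, 7766, 10221, 10876.
Circular molecule, 7 cuts → 7 fragments:
  2723 − 1281 = 1442 bp
  3969 − 2723 = 1246 bp
  7064 − 3969 = 3095 bp
  7766 − 7064 = 702 bp
  10221 − 7766 = 2455 bp
  10876 − 10221 = 655 bp
  wrap: 11518 − 10876 + 1281 = 1923 bp
Sorted largest to smallest: 3095, 2455, 1923, 1442, 1246, 702, 655 bp.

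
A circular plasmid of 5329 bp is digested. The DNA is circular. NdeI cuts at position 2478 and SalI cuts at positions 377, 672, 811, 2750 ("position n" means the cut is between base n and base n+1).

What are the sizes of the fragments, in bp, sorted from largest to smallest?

Combined cut positions (sorted): 377, 672, 811, 2478, 2750.
Circular molecule, 5 cuts → 5 fragments:
  672 − 377 = 295 bp
  811 − 672 = 139 bp
  2478 − 811 = 1667 bp
  2750 − 2478 = 272 bp
  wrap: 5329 − 2750 + 377 = 2956 bp
Sorted largest to smallest: 2956, 1667, 295, 272, 139 bp.

2956, 1667, 295, 272, 139 bp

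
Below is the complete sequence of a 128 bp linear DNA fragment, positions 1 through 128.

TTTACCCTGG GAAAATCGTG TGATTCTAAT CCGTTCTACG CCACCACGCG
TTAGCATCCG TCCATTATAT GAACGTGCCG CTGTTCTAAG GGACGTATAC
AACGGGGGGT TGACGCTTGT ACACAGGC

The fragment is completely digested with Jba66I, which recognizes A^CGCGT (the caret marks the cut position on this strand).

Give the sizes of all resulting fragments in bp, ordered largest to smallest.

The Jba66I site (ACGCGT) starts at position 46.
Jba66I cuts after the first base of each site, so after position 46.
Linear molecule, 1 cut → 2 fragments:
  1–46 → 46 bp
  47–128 → 82 bp
Sorted largest to smallest: 82, 46 bp.

82, 46 bp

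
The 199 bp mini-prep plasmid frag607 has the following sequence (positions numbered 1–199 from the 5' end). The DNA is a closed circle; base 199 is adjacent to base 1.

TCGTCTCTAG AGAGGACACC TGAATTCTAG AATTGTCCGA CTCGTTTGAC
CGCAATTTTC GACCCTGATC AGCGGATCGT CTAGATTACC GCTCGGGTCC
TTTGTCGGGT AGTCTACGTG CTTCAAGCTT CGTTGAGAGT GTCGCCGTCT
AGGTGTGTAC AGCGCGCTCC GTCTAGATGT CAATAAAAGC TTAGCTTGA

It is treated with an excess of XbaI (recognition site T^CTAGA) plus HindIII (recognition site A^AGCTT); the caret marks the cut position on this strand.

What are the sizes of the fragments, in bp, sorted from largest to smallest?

54, 47, 45, 20, 18, 15 bp

XbaI sites (TCTAGA) start at positions 6, 26, 80, 172.
XbaI cuts after the first base of each site, so after positions 6, 26, 80, 172.
HindIII sites (AAGCTT) start at positions 125, 187.
HindIII cuts after the first base of each site, so after positions 125, 187.
Combined cut positions: 6, 26, 80, 125, 172, 187.
Circular molecule, 6 cuts → 6 fragments:
  7–26 → 20 bp
  27–80 → 54 bp
  81–125 → 45 bp
  126–172 → 47 bp
  173–187 → 15 bp
  188–199 then 1–6 → 12 + 6 = 18 bp
Sorted largest to smallest: 54, 47, 45, 20, 18, 15 bp.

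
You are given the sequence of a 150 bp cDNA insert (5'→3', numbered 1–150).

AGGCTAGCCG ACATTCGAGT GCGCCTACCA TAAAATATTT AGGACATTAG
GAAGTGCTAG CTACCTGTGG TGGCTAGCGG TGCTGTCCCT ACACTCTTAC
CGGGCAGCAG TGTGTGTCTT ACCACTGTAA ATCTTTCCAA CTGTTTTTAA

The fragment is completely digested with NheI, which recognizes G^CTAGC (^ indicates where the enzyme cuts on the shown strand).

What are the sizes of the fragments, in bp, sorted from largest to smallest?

77, 53, 17, 3 bp

NheI sites (GCTAGC) start at positions 3, 56, 73.
NheI cuts after the first base of each site, so after positions 3, 56, 73.
Linear molecule, 3 cuts → 4 fragments:
  1–3 → 3 bp
  4–56 → 53 bp
  57–73 → 17 bp
  74–150 → 77 bp
Sorted largest to smallest: 77, 53, 17, 3 bp.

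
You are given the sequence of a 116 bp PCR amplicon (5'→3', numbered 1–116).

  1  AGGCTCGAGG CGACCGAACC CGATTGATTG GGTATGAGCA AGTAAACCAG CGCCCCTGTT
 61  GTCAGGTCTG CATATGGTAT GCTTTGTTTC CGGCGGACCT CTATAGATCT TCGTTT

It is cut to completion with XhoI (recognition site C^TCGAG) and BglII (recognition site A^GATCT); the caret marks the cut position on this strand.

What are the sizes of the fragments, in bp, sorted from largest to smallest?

101, 11, 4 bp

The XhoI site (CTCGAG) starts at position 4.
XhoI cuts after the first base of each site, so after position 4.
The BglII site (AGATCT) starts at position 105.
BglII cuts after the first base of each site, so after position 105.
Combined cut positions: 4, 105.
Linear molecule, 2 cuts → 3 fragments:
  1–4 → 4 bp
  5–105 → 101 bp
  106–116 → 11 bp
Sorted largest to smallest: 101, 11, 4 bp.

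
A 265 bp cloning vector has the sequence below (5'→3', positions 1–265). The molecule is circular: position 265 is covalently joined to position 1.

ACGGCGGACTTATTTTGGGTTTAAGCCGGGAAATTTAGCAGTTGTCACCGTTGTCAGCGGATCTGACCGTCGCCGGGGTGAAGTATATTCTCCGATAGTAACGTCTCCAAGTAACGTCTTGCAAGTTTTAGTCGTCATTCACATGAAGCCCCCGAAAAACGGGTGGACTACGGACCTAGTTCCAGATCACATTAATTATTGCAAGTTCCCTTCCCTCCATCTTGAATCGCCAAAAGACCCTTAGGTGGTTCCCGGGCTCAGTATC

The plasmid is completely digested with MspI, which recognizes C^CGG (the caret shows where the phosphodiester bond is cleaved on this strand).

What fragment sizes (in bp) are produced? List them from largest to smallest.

MspI sites (CCGG) start at positions 26, 73, 252.
MspI cuts after the first base of each site, so after positions 26, 73, 252.
Circular molecule, 3 cuts → 3 fragments:
  27–73 → 47 bp
  74–252 → 179 bp
  253–265 then 1–26 → 13 + 26 = 39 bp
Sorted largest to smallest: 179, 47, 39 bp.

179, 47, 39 bp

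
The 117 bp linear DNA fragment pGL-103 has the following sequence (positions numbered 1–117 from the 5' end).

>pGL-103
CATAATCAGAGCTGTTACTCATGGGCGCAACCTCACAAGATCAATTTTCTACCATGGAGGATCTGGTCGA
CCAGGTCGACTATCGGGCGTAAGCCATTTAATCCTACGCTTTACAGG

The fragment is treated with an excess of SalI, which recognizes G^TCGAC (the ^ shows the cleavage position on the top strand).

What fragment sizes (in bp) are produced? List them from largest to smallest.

SalI sites (GTCGAC) start at positions 66, 75.
SalI cuts after the first base of each site, so after positions 66, 75.
Linear molecule, 2 cuts → 3 fragments:
  1–66 → 66 bp
  67–75 → 9 bp
  76–117 → 42 bp
Sorted largest to smallest: 66, 42, 9 bp.

66, 42, 9 bp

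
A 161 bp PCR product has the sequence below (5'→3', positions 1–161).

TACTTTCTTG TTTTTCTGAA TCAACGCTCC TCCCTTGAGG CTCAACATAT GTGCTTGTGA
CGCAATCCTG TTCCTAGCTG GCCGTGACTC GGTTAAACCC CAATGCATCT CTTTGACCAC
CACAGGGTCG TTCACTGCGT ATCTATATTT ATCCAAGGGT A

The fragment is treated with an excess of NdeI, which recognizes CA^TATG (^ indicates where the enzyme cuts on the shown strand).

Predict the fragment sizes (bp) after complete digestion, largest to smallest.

The NdeI site (CATATG) starts at position 46.
NdeI cuts after base 2 of each site, so after position 47.
Linear molecule, 1 cut → 2 fragments:
  1–47 → 47 bp
  48–161 → 114 bp
Sorted largest to smallest: 114, 47 bp.

114, 47 bp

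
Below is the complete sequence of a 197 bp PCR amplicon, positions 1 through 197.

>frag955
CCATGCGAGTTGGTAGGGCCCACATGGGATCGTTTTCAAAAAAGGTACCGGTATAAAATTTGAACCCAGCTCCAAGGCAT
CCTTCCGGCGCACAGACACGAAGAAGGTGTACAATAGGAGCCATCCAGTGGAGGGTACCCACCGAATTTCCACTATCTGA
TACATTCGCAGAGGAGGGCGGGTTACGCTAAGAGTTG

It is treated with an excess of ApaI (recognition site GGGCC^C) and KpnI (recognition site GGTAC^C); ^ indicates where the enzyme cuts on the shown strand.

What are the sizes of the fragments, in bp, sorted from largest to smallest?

90, 59, 28, 20 bp

The ApaI site (GGGCCC) starts at position 16.
ApaI cuts after base 5 of each site (before the last base), so after position 20.
KpnI sites (GGTACC) start at positions 44, 134.
KpnI cuts after base 5 of each site (before the last base), so after positions 48, 138.
Combined cut positions: 20, 48, 138.
Linear molecule, 3 cuts → 4 fragments:
  1–20 → 20 bp
  21–48 → 28 bp
  49–138 → 90 bp
  139–197 → 59 bp
Sorted largest to smallest: 90, 59, 28, 20 bp.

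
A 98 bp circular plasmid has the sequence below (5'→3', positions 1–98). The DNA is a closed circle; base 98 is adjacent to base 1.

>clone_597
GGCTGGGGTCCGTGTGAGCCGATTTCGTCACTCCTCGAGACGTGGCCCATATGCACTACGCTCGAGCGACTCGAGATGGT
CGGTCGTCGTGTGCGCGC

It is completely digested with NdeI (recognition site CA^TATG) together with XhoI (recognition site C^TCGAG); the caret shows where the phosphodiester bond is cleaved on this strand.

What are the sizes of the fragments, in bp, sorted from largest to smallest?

The NdeI site (CATATG) starts at position 48.
NdeI cuts after base 2 of each site, so after position 49.
XhoI sites (CTCGAG) start at positions 34, 61, 70.
XhoI cuts after the first base of each site, so after positions 34, 61, 70.
Combined cut positions: 34, 49, 61, 70.
Circular molecule, 4 cuts → 4 fragments:
  35–49 → 15 bp
  50–61 → 12 bp
  62–70 → 9 bp
  71–98 then 1–34 → 28 + 34 = 62 bp
Sorted largest to smallest: 62, 15, 12, 9 bp.

62, 15, 12, 9 bp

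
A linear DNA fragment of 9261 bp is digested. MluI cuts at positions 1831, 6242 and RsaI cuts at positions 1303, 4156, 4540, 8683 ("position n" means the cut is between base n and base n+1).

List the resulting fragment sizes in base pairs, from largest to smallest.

Combined cut positions (sorted): 1303, 1831, 4156, 4540, 6242, 8683.
Linear molecule, 6 cuts → 7 fragments:
  1303 − 0 = 1303 bp
  1831 − 1303 = 528 bp
  4156 − 1831 = 2325 bp
  4540 − 4156 = 384 bp
  6242 − 4540 = 1702 bp
  8683 − 6242 = 2441 bp
  9261 − 8683 = 578 bp
Sorted largest to smallest: 2441, 2325, 1702, 1303, 578, 528, 384 bp.

2441, 2325, 1702, 1303, 578, 528, 384 bp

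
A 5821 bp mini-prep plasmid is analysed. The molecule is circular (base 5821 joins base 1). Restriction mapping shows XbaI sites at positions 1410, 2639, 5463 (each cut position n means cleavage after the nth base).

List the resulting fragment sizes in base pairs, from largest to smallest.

Circular molecule, 3 cuts → 3 fragments:
  2639 − 1410 = 1229 bp
  5463 − 2639 = 2824 bp
  wrap: 5821 − 5463 + 1410 = 1768 bp
Sorted largest to smallest: 2824, 1768, 1229 bp.

2824, 1768, 1229 bp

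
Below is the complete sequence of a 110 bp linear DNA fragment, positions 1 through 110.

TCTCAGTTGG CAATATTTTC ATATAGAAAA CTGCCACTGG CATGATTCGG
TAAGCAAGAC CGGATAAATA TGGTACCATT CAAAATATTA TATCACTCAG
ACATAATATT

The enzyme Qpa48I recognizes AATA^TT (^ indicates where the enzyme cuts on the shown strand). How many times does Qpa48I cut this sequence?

AATATT occurs starting at positions 12, 84, 105.
Qpa48I cuts at 3 sites.

3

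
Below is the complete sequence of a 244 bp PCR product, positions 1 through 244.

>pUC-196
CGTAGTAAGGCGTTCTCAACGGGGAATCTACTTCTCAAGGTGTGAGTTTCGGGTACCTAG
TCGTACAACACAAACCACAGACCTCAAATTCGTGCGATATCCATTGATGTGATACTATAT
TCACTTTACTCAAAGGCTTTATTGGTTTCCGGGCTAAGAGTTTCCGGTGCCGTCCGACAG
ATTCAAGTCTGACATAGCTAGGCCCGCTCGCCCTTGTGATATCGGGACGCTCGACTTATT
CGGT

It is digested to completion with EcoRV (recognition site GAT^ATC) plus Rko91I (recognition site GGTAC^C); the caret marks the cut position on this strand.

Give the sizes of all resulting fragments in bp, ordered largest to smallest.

EcoRV sites (GATATC) start at positions 96, 218.
EcoRV cuts after base 3 of each site, so after positions 98, 220.
The Rko91I site (GGTACC) starts at position 52.
Rko91I cuts after base 5 of each site (before the last base), so after position 56.
Combined cut positions: 56, 98, 220.
Linear molecule, 3 cuts → 4 fragments:
  1–56 → 56 bp
  57–98 → 42 bp
  99–220 → 122 bp
  221–244 → 24 bp
Sorted largest to smallest: 122, 56, 42, 24 bp.

122, 56, 42, 24 bp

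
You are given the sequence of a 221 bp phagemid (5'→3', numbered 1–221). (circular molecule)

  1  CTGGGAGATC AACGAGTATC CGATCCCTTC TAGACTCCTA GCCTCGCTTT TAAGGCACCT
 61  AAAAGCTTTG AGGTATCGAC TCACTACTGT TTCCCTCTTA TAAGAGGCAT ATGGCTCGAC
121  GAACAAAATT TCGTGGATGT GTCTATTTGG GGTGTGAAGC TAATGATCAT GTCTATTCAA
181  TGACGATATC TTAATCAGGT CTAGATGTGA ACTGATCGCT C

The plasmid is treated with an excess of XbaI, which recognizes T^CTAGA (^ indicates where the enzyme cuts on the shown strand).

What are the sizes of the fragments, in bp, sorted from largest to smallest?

XbaI sites (TCTAGA) start at positions 29, 200.
XbaI cuts after the first base of each site, so after positions 29, 200.
Circular molecule, 2 cuts → 2 fragments:
  30–200 → 171 bp
  201–221 then 1–29 → 21 + 29 = 50 bp
Sorted largest to smallest: 171, 50 bp.

171, 50 bp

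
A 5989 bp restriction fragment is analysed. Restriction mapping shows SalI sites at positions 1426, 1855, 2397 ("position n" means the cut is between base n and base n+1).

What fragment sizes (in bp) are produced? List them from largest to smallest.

Linear molecule, 3 cuts → 4 fragments:
  1426 − 0 = 1426 bp
  1855 − 1426 = 429 bp
  2397 − 1855 = 542 bp
  5989 − 2397 = 3592 bp
Sorted largest to smallest: 3592, 1426, 542, 429 bp.

3592, 1426, 542, 429 bp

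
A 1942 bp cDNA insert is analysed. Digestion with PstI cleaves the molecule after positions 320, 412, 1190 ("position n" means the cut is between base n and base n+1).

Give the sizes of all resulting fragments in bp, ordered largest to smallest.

Linear molecule, 3 cuts → 4 fragments:
  320 − 0 = 320 bp
  412 − 320 = 92 bp
  1190 − 412 = 778 bp
  1942 − 1190 = 752 bp
Sorted largest to smallest: 778, 752, 320, 92 bp.

778, 752, 320, 92 bp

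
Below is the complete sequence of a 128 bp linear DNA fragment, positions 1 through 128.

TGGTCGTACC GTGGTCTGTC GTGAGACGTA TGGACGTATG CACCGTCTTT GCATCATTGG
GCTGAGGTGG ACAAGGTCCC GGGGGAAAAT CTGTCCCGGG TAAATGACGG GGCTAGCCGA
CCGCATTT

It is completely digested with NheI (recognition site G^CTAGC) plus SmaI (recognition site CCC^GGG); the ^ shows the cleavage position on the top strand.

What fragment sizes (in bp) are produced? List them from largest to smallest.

80, 17, 16, 15 bp

The NheI site (GCTAGC) starts at position 112.
NheI cuts after the first base of each site, so after position 112.
SmaI sites (CCCGGG) start at positions 78, 95.
SmaI cuts after base 3 of each site, so after positions 80, 97.
Combined cut positions: 80, 97, 112.
Linear molecule, 3 cuts → 4 fragments:
  1–80 → 80 bp
  81–97 → 17 bp
  98–112 → 15 bp
  113–128 → 16 bp
Sorted largest to smallest: 80, 17, 16, 15 bp.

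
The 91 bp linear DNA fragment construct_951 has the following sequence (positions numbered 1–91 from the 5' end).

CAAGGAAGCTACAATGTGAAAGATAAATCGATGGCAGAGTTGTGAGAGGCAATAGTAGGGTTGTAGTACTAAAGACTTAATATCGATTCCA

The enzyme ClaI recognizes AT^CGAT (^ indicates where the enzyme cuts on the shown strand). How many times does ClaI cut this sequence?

ATCGAT occurs starting at positions 27, 82.
ClaI cuts at 2 sites.

2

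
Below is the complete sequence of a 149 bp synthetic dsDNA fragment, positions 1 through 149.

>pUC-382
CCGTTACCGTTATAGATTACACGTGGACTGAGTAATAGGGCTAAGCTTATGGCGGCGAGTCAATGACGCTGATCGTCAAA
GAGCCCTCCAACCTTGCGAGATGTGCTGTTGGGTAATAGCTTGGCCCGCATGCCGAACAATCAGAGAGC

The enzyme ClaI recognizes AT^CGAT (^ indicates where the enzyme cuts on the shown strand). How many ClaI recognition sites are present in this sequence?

0

No occurrence of ATCGAT is present in the sequence.
ClaI does not cut: 0 sites.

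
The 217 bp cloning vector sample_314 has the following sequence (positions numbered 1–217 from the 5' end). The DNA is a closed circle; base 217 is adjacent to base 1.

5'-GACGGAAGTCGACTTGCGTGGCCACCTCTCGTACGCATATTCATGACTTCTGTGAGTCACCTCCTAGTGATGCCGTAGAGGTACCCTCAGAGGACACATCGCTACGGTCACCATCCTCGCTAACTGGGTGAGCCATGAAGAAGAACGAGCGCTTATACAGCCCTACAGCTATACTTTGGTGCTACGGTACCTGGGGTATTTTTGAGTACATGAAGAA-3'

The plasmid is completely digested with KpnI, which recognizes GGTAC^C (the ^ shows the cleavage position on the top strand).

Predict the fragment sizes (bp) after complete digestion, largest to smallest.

111, 106 bp

KpnI sites (GGTACC) start at positions 80, 186.
KpnI cuts after base 5 of each site (before the last base), so after positions 84, 190.
Circular molecule, 2 cuts → 2 fragments:
  85–190 → 106 bp
  191–217 then 1–84 → 27 + 84 = 111 bp
Sorted largest to smallest: 111, 106 bp.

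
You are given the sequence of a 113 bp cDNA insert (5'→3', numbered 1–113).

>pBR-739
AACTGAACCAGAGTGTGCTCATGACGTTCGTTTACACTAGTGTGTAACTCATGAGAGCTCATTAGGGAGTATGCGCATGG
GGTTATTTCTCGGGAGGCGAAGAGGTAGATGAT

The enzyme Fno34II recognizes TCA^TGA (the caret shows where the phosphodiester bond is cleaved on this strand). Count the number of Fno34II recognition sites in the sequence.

TCATGA occurs starting at positions 19, 49.
Fno34II cuts at 2 sites.

2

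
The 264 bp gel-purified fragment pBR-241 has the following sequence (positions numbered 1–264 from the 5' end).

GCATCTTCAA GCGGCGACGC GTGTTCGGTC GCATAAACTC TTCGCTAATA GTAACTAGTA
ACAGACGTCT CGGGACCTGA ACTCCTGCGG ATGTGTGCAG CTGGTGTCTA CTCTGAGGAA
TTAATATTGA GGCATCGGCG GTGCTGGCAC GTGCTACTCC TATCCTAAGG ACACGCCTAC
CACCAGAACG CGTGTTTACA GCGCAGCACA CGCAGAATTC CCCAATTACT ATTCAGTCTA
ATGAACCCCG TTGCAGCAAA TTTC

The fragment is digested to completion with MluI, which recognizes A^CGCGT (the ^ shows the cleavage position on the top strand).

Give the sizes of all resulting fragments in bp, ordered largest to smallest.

MluI sites (ACGCGT) start at positions 17, 188.
MluI cuts after the first base of each site, so after positions 17, 188.
Linear molecule, 2 cuts → 3 fragments:
  1–17 → 17 bp
  18–188 → 171 bp
  189–264 → 76 bp
Sorted largest to smallest: 171, 76, 17 bp.

171, 76, 17 bp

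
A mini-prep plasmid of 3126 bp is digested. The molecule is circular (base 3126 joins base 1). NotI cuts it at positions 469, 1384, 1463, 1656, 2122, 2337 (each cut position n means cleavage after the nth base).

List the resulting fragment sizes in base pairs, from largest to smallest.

1258, 915, 466, 215, 193, 79 bp

Circular molecule, 6 cuts → 6 fragments:
  1384 − 469 = 915 bp
  1463 − 1384 = 79 bp
  1656 − 1463 = 193 bp
  2122 − 1656 = 466 bp
  2337 − 2122 = 215 bp
  wrap: 3126 − 2337 + 469 = 1258 bp
Sorted largest to smallest: 1258, 915, 466, 215, 193, 79 bp.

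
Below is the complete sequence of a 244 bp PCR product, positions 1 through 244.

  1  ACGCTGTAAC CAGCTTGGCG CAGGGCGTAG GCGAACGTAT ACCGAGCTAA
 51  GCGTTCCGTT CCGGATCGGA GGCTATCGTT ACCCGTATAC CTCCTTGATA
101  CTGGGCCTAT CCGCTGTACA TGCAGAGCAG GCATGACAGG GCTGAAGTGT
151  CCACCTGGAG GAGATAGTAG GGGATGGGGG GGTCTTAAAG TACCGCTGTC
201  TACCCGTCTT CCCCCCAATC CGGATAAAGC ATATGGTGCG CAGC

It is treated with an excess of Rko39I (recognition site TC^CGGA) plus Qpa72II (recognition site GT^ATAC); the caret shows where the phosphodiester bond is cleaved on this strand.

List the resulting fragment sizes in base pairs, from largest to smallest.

Rko39I sites (TCCGGA) start at positions 60, 219.
Rko39I cuts after base 2 of each site, so after positions 61, 220.
Qpa72II sites (GTATAC) start at positions 37, 85.
Qpa72II cuts after base 2 of each site, so after positions 38, 86.
Combined cut positions: 38, 61, 86, 220.
Linear molecule, 4 cuts → 5 fragments:
  1–38 → 38 bp
  39–61 → 23 bp
  62–86 → 25 bp
  87–220 → 134 bp
  221–244 → 24 bp
Sorted largest to smallest: 134, 38, 25, 24, 23 bp.

134, 38, 25, 24, 23 bp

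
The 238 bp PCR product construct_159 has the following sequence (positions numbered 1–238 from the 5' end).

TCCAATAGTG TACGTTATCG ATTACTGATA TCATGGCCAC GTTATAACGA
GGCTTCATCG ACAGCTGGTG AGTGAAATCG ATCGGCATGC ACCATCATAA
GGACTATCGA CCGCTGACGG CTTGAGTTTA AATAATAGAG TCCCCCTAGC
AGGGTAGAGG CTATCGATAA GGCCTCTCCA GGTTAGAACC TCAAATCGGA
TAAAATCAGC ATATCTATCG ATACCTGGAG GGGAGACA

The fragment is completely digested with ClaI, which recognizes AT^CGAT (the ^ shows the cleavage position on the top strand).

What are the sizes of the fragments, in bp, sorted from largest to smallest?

ClaI sites (ATCGAT) start at positions 17, 77, 163, 217.
ClaI cuts after base 2 of each site, so after positions 18, 78, 164, 218.
Linear molecule, 4 cuts → 5 fragments:
  1–18 → 18 bp
  19–78 → 60 bp
  79–164 → 86 bp
  165–218 → 54 bp
  219–238 → 20 bp
Sorted largest to smallest: 86, 60, 54, 20, 18 bp.

86, 60, 54, 20, 18 bp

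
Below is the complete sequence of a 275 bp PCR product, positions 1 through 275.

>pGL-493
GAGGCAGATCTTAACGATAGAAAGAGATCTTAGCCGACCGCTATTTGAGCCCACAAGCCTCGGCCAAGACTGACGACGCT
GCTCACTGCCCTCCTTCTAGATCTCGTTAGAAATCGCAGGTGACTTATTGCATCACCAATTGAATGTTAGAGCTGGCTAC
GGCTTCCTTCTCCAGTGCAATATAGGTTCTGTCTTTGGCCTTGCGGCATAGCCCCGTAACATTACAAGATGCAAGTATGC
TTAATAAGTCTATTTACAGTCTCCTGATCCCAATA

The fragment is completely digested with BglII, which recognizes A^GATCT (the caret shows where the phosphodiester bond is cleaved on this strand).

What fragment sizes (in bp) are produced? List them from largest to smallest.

176, 74, 19, 6 bp

BglII sites (AGATCT) start at positions 6, 25, 99.
BglII cuts after the first base of each site, so after positions 6, 25, 99.
Linear molecule, 3 cuts → 4 fragments:
  1–6 → 6 bp
  7–25 → 19 bp
  26–99 → 74 bp
  100–275 → 176 bp
Sorted largest to smallest: 176, 74, 19, 6 bp.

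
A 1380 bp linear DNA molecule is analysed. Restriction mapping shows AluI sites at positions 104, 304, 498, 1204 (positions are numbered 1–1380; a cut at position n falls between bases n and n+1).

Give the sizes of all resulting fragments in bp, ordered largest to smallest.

706, 200, 194, 176, 104 bp

Linear molecule, 4 cuts → 5 fragments:
  104 − 0 = 104 bp
  304 − 104 = 200 bp
  498 − 304 = 194 bp
  1204 − 498 = 706 bp
  1380 − 1204 = 176 bp
Sorted largest to smallest: 706, 200, 194, 176, 104 bp.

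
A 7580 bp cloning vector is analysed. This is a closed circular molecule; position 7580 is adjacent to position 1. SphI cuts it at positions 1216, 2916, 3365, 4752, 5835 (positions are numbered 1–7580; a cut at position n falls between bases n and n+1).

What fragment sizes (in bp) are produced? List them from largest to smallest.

Circular molecule, 5 cuts → 5 fragments:
  2916 − 1216 = 1700 bp
  3365 − 2916 = 449 bp
  4752 − 3365 = 1387 bp
  5835 − 4752 = 1083 bp
  wrap: 7580 − 5835 + 1216 = 2961 bp
Sorted largest to smallest: 2961, 1700, 1387, 1083, 449 bp.

2961, 1700, 1387, 1083, 449 bp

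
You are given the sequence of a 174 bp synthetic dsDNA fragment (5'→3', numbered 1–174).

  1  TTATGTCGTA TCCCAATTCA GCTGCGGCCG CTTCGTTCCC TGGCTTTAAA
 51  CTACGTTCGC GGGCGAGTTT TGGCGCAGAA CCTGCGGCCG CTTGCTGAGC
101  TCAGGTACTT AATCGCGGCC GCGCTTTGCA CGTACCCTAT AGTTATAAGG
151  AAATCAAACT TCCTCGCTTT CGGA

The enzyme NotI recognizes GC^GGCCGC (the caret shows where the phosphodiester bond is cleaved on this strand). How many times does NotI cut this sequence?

3

GCGGCCGC occurs starting at positions 24, 84, 115.
NotI cuts at 3 sites.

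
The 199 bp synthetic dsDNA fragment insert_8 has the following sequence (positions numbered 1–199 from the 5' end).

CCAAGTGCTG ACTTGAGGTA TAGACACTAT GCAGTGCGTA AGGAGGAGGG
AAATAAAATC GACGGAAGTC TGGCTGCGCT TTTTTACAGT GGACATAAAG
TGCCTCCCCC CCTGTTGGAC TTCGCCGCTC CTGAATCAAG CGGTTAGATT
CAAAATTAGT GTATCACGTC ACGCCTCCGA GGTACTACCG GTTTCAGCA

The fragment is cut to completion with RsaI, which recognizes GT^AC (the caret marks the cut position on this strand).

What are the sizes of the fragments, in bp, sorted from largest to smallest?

The RsaI site (GTAC) starts at position 182.
RsaI cuts after base 2 of each site, so after position 183.
Linear molecule, 1 cut → 2 fragments:
  1–183 → 183 bp
  184–199 → 16 bp
Sorted largest to smallest: 183, 16 bp.

183, 16 bp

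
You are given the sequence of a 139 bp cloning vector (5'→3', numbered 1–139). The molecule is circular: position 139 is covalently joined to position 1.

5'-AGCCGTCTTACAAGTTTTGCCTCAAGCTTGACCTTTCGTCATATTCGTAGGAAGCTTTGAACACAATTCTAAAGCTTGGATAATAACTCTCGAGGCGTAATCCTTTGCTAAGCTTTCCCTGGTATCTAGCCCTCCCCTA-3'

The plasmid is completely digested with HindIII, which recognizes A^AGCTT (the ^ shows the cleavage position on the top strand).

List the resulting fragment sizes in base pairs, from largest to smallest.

53, 38, 28, 20 bp

HindIII sites (AAGCTT) start at positions 24, 52, 72, 110.
HindIII cuts after the first base of each site, so after positions 24, 52, 72, 110.
Circular molecule, 4 cuts → 4 fragments:
  25–52 → 28 bp
  53–72 → 20 bp
  73–110 → 38 bp
  111–139 then 1–24 → 29 + 24 = 53 bp
Sorted largest to smallest: 53, 38, 28, 20 bp.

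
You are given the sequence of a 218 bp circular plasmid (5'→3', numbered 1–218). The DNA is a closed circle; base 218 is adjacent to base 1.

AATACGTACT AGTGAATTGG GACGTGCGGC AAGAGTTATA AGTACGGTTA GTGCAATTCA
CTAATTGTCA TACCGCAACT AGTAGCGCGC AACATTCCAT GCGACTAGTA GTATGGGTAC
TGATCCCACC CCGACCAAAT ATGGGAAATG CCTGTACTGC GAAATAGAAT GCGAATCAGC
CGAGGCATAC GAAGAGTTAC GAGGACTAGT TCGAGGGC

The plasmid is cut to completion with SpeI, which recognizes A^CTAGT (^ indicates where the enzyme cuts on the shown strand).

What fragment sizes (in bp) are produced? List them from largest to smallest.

SpeI sites (ACTAGT) start at positions 8, 78, 104, 205.
SpeI cuts after the first base of each site, so after positions 8, 78, 104, 205.
Circular molecule, 4 cuts → 4 fragments:
  9–78 → 70 bp
  79–104 → 26 bp
  105–205 → 101 bp
  206–218 then 1–8 → 13 + 8 = 21 bp
Sorted largest to smallest: 101, 70, 26, 21 bp.

101, 70, 26, 21 bp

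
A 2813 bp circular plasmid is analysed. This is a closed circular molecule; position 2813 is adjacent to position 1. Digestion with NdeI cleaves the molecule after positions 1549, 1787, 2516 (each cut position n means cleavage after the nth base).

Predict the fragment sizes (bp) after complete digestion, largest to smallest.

1846, 729, 238 bp

Circular molecule, 3 cuts → 3 fragments:
  1787 − 1549 = 238 bp
  2516 − 1787 = 729 bp
  wrap: 2813 − 2516 + 1549 = 1846 bp
Sorted largest to smallest: 1846, 729, 238 bp.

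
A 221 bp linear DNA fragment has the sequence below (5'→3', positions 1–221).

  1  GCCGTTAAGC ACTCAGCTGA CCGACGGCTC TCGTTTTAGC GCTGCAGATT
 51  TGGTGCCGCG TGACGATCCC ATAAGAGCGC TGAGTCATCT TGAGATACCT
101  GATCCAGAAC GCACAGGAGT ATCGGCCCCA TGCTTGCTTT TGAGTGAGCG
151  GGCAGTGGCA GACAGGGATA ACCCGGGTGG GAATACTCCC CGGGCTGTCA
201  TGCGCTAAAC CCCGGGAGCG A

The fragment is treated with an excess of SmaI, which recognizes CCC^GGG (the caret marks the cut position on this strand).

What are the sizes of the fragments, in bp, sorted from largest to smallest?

SmaI sites (CCCGGG) start at positions 172, 189, 211.
SmaI cuts after base 3 of each site, so after positions 174, 191, 213.
Linear molecule, 3 cuts → 4 fragments:
  1–174 → 174 bp
  175–191 → 17 bp
  192–213 → 22 bp
  214–221 → 8 bp
Sorted largest to smallest: 174, 22, 17, 8 bp.

174, 22, 17, 8 bp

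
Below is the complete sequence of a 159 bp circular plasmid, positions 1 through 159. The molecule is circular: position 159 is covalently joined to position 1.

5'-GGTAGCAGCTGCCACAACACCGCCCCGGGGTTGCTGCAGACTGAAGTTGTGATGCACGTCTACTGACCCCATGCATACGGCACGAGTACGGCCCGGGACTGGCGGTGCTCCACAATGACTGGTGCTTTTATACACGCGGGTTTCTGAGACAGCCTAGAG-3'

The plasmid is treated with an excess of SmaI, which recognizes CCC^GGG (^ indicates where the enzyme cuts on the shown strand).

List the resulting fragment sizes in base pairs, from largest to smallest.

91, 68 bp

SmaI sites (CCCGGG) start at positions 24, 92.
SmaI cuts after base 3 of each site, so after positions 26, 94.
Circular molecule, 2 cuts → 2 fragments:
  27–94 → 68 bp
  95–159 then 1–26 → 65 + 26 = 91 bp
Sorted largest to smallest: 91, 68 bp.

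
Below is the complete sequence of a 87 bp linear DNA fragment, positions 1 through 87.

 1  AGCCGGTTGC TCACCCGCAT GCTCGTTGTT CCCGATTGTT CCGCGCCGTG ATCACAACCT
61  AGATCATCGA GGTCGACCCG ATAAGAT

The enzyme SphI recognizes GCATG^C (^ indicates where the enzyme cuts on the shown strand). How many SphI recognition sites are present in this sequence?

GCATGC occurs starting at position 17.
SphI cuts at 1 site.

1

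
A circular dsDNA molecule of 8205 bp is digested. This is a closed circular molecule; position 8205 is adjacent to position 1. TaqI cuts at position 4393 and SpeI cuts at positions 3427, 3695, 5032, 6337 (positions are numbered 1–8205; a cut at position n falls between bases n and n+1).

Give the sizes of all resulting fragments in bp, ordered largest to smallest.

5295, 1305, 698, 639, 268 bp

Combined cut positions (sorted): 3427, 3695, 4393, 5032, 6337.
Circular molecule, 5 cuts → 5 fragments:
  3695 − 3427 = 268 bp
  4393 − 3695 = 698 bp
  5032 − 4393 = 639 bp
  6337 − 5032 = 1305 bp
  wrap: 8205 − 6337 + 3427 = 5295 bp
Sorted largest to smallest: 5295, 1305, 698, 639, 268 bp.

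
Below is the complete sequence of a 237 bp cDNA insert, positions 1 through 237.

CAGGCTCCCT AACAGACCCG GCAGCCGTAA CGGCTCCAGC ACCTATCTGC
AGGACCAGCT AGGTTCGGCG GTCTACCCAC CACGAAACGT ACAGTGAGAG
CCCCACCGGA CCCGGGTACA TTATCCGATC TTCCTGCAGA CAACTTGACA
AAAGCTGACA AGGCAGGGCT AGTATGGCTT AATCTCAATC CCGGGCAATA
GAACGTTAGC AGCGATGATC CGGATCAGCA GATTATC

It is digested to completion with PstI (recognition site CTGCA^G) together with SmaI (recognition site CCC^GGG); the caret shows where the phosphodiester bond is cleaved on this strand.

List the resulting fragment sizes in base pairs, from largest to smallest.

62, 54, 51, 45, 25 bp

PstI sites (CTGCAG) start at positions 47, 134.
PstI cuts after base 5 of each site (before the last base), so after positions 51, 138.
SmaI sites (CCCGGG) start at positions 111, 190.
SmaI cuts after base 3 of each site, so after positions 113, 192.
Combined cut positions: 51, 113, 138, 192.
Linear molecule, 4 cuts → 5 fragments:
  1–51 → 51 bp
  52–113 → 62 bp
  114–138 → 25 bp
  139–192 → 54 bp
  193–237 → 45 bp
Sorted largest to smallest: 62, 54, 51, 45, 25 bp.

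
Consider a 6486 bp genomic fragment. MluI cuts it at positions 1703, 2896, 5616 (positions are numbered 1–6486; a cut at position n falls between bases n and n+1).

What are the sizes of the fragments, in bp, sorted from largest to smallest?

2720, 1703, 1193, 870 bp

Linear molecule, 3 cuts → 4 fragments:
  1703 − 0 = 1703 bp
  2896 − 1703 = 1193 bp
  5616 − 2896 = 2720 bp
  6486 − 5616 = 870 bp
Sorted largest to smallest: 2720, 1703, 1193, 870 bp.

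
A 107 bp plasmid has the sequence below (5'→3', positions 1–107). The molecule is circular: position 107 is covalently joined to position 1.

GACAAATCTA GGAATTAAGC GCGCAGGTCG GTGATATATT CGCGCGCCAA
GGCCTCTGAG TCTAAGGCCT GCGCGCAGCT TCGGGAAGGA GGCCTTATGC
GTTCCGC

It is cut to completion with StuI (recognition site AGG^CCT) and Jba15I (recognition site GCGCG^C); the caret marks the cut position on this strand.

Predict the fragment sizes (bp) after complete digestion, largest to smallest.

StuI sites (AGGCCT) start at positions 50, 65, 90.
StuI cuts after base 3 of each site, so after positions 52, 67, 92.
Jba15I sites (GCGCGC) start at positions 19, 42, 71.
Jba15I cuts after base 5 of each site (before the last base), so after positions 23, 46, 75.
Combined cut positions: 23, 46, 52, 67, 75, 92.
Circular molecule, 6 cuts → 6 fragments:
  24–46 → 23 bp
  47–52 → 6 bp
  53–67 → 15 bp
  68–75 → 8 bp
  76–92 → 17 bp
  93–107 then 1–23 → 15 + 23 = 38 bp
Sorted largest to smallest: 38, 23, 17, 15, 8, 6 bp.

38, 23, 17, 15, 8, 6 bp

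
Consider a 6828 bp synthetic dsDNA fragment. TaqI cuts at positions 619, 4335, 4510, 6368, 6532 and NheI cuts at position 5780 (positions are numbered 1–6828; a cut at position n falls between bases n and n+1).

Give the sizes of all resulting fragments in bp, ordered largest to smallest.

3716, 1270, 619, 588, 296, 175, 164 bp

Combined cut positions (sorted): 619, 4335, 4510, 5780, 6368, 6532.
Linear molecule, 6 cuts → 7 fragments:
  619 − 0 = 619 bp
  4335 − 619 = 3716 bp
  4510 − 4335 = 175 bp
  5780 − 4510 = 1270 bp
  6368 − 5780 = 588 bp
  6532 − 6368 = 164 bp
  6828 − 6532 = 296 bp
Sorted largest to smallest: 3716, 1270, 619, 588, 296, 175, 164 bp.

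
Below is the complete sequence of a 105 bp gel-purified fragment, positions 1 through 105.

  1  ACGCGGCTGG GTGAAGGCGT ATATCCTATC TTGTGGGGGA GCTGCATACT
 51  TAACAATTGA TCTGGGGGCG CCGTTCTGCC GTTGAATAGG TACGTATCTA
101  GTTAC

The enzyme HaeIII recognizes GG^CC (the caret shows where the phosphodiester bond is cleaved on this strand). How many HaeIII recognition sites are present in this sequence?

No occurrence of GGCC is present in the sequence.
HaeIII does not cut: 0 sites.

0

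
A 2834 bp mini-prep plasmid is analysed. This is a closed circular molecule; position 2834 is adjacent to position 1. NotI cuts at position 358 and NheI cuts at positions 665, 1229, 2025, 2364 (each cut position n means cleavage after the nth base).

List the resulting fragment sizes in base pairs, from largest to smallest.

Combined cut positions (sorted): 358, 665, 1229, 2025, 2364.
Circular molecule, 5 cuts → 5 fragments:
  665 − 358 = 307 bp
  1229 − 665 = 564 bp
  2025 − 1229 = 796 bp
  2364 − 2025 = 339 bp
  wrap: 2834 − 2364 + 358 = 828 bp
Sorted largest to smallest: 828, 796, 564, 339, 307 bp.

828, 796, 564, 339, 307 bp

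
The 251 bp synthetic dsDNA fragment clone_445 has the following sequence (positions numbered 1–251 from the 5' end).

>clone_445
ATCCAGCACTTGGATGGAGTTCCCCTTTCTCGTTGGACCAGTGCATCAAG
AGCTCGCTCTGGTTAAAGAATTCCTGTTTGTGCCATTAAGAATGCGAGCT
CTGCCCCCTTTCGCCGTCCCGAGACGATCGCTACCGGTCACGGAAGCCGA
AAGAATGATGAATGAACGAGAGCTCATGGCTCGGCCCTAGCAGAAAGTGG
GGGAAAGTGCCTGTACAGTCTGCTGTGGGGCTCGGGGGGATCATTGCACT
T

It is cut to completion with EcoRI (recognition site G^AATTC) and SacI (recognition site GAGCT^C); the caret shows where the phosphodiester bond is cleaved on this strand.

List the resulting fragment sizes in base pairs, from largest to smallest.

77, 74, 54, 32, 14 bp

The EcoRI site (GAATTC) starts at position 68.
EcoRI cuts after the first base of each site, so after position 68.
SacI sites (GAGCTC) start at positions 50, 96, 170.
SacI cuts after base 5 of each site (before the last base), so after positions 54, 100, 174.
Combined cut positions: 54, 68, 100, 174.
Linear molecule, 4 cuts → 5 fragments:
  1–54 → 54 bp
  55–68 → 14 bp
  69–100 → 32 bp
  101–174 → 74 bp
  175–251 → 77 bp
Sorted largest to smallest: 77, 74, 54, 32, 14 bp.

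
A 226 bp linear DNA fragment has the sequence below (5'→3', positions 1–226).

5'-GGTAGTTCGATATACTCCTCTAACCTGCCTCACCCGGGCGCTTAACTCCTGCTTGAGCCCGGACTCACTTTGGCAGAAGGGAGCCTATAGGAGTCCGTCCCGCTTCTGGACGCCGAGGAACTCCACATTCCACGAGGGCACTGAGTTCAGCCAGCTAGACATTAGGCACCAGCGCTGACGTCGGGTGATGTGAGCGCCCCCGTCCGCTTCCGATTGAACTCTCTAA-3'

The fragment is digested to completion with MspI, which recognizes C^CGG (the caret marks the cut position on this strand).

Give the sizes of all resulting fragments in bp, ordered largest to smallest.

167, 34, 25 bp

MspI sites (CCGG) start at positions 34, 59.
MspI cuts after the first base of each site, so after positions 34, 59.
Linear molecule, 2 cuts → 3 fragments:
  1–34 → 34 bp
  35–59 → 25 bp
  60–226 → 167 bp
Sorted largest to smallest: 167, 34, 25 bp.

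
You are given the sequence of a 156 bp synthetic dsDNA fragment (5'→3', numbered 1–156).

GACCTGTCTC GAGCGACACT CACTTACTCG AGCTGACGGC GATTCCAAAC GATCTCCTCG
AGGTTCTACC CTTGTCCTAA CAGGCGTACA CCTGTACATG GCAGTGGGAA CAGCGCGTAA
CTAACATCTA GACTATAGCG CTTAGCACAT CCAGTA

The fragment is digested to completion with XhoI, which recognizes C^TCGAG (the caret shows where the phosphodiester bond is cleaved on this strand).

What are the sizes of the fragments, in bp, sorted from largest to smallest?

99, 30, 19, 8 bp

XhoI sites (CTCGAG) start at positions 8, 27, 57.
XhoI cuts after the first base of each site, so after positions 8, 27, 57.
Linear molecule, 3 cuts → 4 fragments:
  1–8 → 8 bp
  9–27 → 19 bp
  28–57 → 30 bp
  58–156 → 99 bp
Sorted largest to smallest: 99, 30, 19, 8 bp.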